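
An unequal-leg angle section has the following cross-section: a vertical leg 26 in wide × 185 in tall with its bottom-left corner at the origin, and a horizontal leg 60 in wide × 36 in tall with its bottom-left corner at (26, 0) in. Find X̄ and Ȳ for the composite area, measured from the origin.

X̄ = 26.33 in, Ȳ = 69.41 in

vertical leg: A = 26 × 185 = 4810.00, centroid at (13.00, 92.50).
horizontal leg: A = 60 × 36 = 2160.00, centroid at (56.00, 18.00).
ΣA = 6970.00 in²
ΣAX̄ = (4810.00)(13.00) + (2160.00)(56.00) = 183490.00 in³
ΣAȲ = (4810.00)(92.50) + (2160.00)(18.00) = 483805.00 in³
X̄ = 183490.00 / 6970.00 = 26.33 in
Ȳ = 483805.00 / 6970.00 = 69.41 in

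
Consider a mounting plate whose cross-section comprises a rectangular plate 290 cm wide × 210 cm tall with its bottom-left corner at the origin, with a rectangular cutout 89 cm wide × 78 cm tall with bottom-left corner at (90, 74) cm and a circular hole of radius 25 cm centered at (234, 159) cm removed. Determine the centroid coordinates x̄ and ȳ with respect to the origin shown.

plate: A = 290 × 210 = 60900.00, centroid at (145.00, 105.00).
hole 1: A = −(89 × 78) = -6942.00, centroid at (134.50, 113.00).
hole 2: A = −π·25² = -1963.50, centroid at (234.00, 159.00).
ΣA = 51994.50 cm², ΣAx̄ = 7437343.07 cm³, ΣAȳ = 5297858.23 cm³.
x̄ = 7437343.07/51994.50 = 143.04 cm; ȳ = 5297858.23/51994.50 = 101.89 cm.

x̄ = 143.04 cm, ȳ = 101.89 cm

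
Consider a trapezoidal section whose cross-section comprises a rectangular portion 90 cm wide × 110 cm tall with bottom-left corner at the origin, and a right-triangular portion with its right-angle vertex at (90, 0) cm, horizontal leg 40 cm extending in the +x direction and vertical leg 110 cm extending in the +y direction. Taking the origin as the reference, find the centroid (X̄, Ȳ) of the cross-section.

X̄ = 55.61 cm, Ȳ = 51.67 cm

rectangular portion: A = 90 × 110 = 9900.00, centroid at (45.00, 55.00).
triangular portion: A = ½·40·110 = 2200.00, centroid at (103.33, 36.67).
ΣA = 12100.00 cm², ΣAX̄ = 672833.33 cm³, ΣAȲ = 625166.67 cm³.
X̄ = 672833.33/12100.00 = 55.61 cm; Ȳ = 625166.67/12100.00 = 51.67 cm.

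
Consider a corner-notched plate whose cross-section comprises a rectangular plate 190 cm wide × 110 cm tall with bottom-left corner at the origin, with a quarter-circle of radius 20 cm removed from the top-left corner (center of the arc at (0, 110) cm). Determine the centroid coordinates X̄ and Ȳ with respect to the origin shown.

X̄ = 96.32 cm, Ȳ = 54.29 cm

plate: A = 190 × 110 = 20900.00, centroid at (95.00, 55.00).
removed quarter-circle: A = −¼π·20² = -314.16, centroid at (8.49, 101.51).
ΣA = 20585.84 cm², ΣAX̄ = 1982833.33 cm³, ΣAȲ = 1117609.15 cm³.
X̄ = 1982833.33/20585.84 = 96.32 cm; Ȳ = 1117609.15/20585.84 = 54.29 cm.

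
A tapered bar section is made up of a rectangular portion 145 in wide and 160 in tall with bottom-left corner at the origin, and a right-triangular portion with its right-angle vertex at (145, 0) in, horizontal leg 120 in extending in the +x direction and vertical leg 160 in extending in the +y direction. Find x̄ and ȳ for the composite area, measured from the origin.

rectangular portion: A = 145 × 160 = 23200.00, centroid at (72.50, 80.00).
triangular portion: A = ½·120·160 = 9600.00, centroid at (185.00, 53.33).
ΣA = 32800.00 in²
ΣAx̄ = (23200.00)(72.50) + (9600.00)(185.00) = 3458000.00 in³
ΣAȳ = (23200.00)(80.00) + (9600.00)(53.33) = 2368000.00 in³
x̄ = 3458000.00 / 32800.00 = 105.43 in
ȳ = 2368000.00 / 32800.00 = 72.20 in

x̄ = 105.43 in, ȳ = 72.20 in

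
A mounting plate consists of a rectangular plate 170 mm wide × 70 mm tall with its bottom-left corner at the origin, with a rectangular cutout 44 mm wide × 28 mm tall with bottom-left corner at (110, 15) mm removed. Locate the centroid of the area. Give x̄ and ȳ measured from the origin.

Part | A | x̄ᵢ | ȳᵢ | A·x̄ᵢ | A·ȳᵢ
plate | 11900.00 | 85.00 | 35.00 | 1011500.00 | 416500.00
hole | -1232.00 | 132.00 | 29.00 | -162624.00 | -35728.00
Σ | 10668.00 |  |  | 848876.00 | 380772.00
x̄ = 848876.00 / 10668.00 = 79.57 mm
ȳ = 380772.00 / 10668.00 = 35.69 mm

x̄ = 79.57 mm, ȳ = 35.69 mm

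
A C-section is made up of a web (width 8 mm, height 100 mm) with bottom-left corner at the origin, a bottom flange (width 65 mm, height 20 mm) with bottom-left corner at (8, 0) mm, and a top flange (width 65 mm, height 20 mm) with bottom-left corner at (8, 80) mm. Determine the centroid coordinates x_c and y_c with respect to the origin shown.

Part | A | x̄ᵢ | ȳᵢ | A·x̄ᵢ | A·ȳᵢ
web | 800.00 | 4.00 | 50.00 | 3200.00 | 40000.00
bottom flange | 1300.00 | 40.50 | 10.00 | 52650.00 | 13000.00
top flange | 1300.00 | 40.50 | 90.00 | 52650.00 | 117000.00
Σ | 3400.00 |  |  | 108500.00 | 170000.00
x_c = 108500.00 / 3400.00 = 31.91 mm
y_c = 170000.00 / 3400.00 = 50.00 mm

x_c = 31.91 mm, y_c = 50.00 mm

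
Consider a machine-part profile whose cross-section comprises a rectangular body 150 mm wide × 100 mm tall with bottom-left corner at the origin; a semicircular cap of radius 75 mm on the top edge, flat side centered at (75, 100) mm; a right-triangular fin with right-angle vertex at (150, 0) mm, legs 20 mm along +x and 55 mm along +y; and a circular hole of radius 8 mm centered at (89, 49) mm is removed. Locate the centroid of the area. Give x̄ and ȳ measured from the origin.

Part | A | x̄ᵢ | ȳᵢ | A·x̄ᵢ | A·ȳᵢ
rectangular body | 15000.00 | 75.00 | 50.00 | 1125000.00 | 750000.00
semicircular top | 8835.73 | 75.00 | 131.83 | 662679.70 | 1164822.93
triangular fin | 550.00 | 156.67 | 18.33 | 86166.67 | 10083.33
hole | -201.06 | 89.00 | 49.00 | -17894.51 | -9852.03
Σ | 24184.67 |  |  | 1855951.86 | 1915054.23
x̄ = 1855951.86 / 24184.67 = 76.74 mm
ȳ = 1915054.23 / 24184.67 = 79.18 mm

x̄ = 76.74 mm, ȳ = 79.18 mm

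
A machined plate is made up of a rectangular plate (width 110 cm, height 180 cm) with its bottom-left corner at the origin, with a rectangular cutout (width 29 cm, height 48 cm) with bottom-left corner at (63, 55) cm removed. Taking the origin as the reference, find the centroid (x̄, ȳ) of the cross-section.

x̄ = 53.30 cm, ȳ = 90.83 cm

plate: A = 110 × 180 = 19800.00, centroid at (55.00, 90.00).
hole: A = −(29 × 48) = -1392.00, centroid at (77.50, 79.00).
ΣA = 18408.00 cm², ΣAx̄ = 981120.00 cm³, ΣAȳ = 1672032.00 cm³.
x̄ = 981120.00/18408.00 = 53.30 cm; ȳ = 1672032.00/18408.00 = 90.83 cm.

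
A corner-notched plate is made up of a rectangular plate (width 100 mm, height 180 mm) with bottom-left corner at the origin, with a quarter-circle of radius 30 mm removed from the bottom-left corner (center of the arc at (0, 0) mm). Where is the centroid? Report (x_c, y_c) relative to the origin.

x_c = 51.52 mm, y_c = 93.16 mm

Part | A | x̄ᵢ | ȳᵢ | A·x̄ᵢ | A·ȳᵢ
plate | 18000.00 | 50.00 | 90.00 | 900000.00 | 1620000.00
removed quarter-circle | -706.86 | 12.73 | 12.73 | -9000.00 | -9000.00
Σ | 17293.14 |  |  | 891000.00 | 1611000.00
x_c = 891000.00 / 17293.14 = 51.52 mm
y_c = 1611000.00 / 17293.14 = 93.16 mm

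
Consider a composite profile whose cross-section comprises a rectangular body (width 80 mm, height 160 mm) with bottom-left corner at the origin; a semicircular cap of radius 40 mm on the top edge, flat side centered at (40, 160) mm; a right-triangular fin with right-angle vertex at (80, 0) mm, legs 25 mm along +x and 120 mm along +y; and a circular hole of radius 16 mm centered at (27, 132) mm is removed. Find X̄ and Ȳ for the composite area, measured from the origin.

Part | A | x̄ᵢ | ȳᵢ | A·x̄ᵢ | A·ȳᵢ
rectangular body | 12800.00 | 40.00 | 80.00 | 512000.00 | 1024000.00
semicircular top | 2513.27 | 40.00 | 176.98 | 100530.96 | 444790.53
triangular fin | 1500.00 | 88.33 | 40.00 | 132500.00 | 60000.00
hole | -804.25 | 27.00 | 132.00 | -21714.69 | -106160.70
Σ | 16009.03 |  |  | 723316.28 | 1422629.83
X̄ = 723316.28 / 16009.03 = 45.18 mm
Ȳ = 1422629.83 / 16009.03 = 88.86 mm

X̄ = 45.18 mm, Ȳ = 88.86 mm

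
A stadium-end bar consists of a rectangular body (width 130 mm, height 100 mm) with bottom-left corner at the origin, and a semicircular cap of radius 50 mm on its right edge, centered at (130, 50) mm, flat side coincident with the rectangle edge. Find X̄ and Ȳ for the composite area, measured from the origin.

Part | A | x̄ᵢ | ȳᵢ | A·x̄ᵢ | A·ȳᵢ
rectangular body | 13000.00 | 65.00 | 50.00 | 845000.00 | 650000.00
semicircular end | 3926.99 | 151.22 | 50.00 | 593842.14 | 196349.54
Σ | 16926.99 |  |  | 1438842.14 | 846349.54
X̄ = 1438842.14 / 16926.99 = 85.00 mm
Ȳ = 846349.54 / 16926.99 = 50.00 mm

X̄ = 85.00 mm, Ȳ = 50.00 mm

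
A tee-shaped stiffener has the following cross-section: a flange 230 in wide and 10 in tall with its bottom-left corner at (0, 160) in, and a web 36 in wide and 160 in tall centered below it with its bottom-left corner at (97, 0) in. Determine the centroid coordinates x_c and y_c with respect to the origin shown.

Part | A | x̄ᵢ | ȳᵢ | A·x̄ᵢ | A·ȳᵢ
web | 5760.00 | 115.00 | 80.00 | 662400.00 | 460800.00
flange | 2300.00 | 115.00 | 165.00 | 264500.00 | 379500.00
Σ | 8060.00 |  |  | 926900.00 | 840300.00
x_c = 926900.00 / 8060.00 = 115.00 in
y_c = 840300.00 / 8060.00 = 104.26 in

x_c = 115.00 in, y_c = 104.26 in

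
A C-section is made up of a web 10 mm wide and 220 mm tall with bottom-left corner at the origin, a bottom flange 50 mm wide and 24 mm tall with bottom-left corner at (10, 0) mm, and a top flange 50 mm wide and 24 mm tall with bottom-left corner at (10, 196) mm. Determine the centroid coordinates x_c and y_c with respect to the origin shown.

Part | A | x̄ᵢ | ȳᵢ | A·x̄ᵢ | A·ȳᵢ
web | 2200.00 | 5.00 | 110.00 | 11000.00 | 242000.00
bottom flange | 1200.00 | 35.00 | 12.00 | 42000.00 | 14400.00
top flange | 1200.00 | 35.00 | 208.00 | 42000.00 | 249600.00
Σ | 4600.00 |  |  | 95000.00 | 506000.00
x_c = 95000.00 / 4600.00 = 20.65 mm
y_c = 506000.00 / 4600.00 = 110.00 mm

x_c = 20.65 mm, y_c = 110.00 mm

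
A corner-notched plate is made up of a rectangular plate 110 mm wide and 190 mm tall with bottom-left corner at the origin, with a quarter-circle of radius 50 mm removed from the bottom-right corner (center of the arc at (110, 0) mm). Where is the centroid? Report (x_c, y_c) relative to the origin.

plate: A = 110 × 190 = 20900.00, centroid at (55.00, 95.00).
removed quarter-circle: A = −¼π·50² = -1963.50, centroid at (88.78, 21.22).
ΣA = 18936.50 mm², ΣAx_c = 975182.17 mm³, ΣAy_c = 1943833.33 mm³.
x_c = 975182.17/18936.50 = 51.50 mm; y_c = 1943833.33/18936.50 = 102.65 mm.

x_c = 51.50 mm, y_c = 102.65 mm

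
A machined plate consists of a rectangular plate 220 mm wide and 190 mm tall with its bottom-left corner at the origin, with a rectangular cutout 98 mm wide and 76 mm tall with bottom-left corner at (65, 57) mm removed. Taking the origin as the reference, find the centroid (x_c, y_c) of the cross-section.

x_c = 109.13 mm, y_c = 95.00 mm

plate: A = 220 × 190 = 41800.00, centroid at (110.00, 95.00).
hole: A = −(98 × 76) = -7448.00, centroid at (114.00, 95.00).
ΣA = 34352.00 mm²
ΣAx_c = (41800.00)(110.00) + (-7448.00)(114.00) = 3748928.00 mm³
ΣAy_c = (41800.00)(95.00) + (-7448.00)(95.00) = 3263440.00 mm³
x_c = 3748928.00 / 34352.00 = 109.13 mm
y_c = 3263440.00 / 34352.00 = 95.00 mm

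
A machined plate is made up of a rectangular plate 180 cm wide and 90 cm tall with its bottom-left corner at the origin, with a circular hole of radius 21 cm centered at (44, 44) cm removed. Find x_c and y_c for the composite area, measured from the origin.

Part | A | x̄ᵢ | ȳᵢ | A·x̄ᵢ | A·ȳᵢ
plate | 16200.00 | 90.00 | 45.00 | 1458000.00 | 729000.00
hole | -1385.44 | 44.00 | 44.00 | -60959.46 | -60959.46
Σ | 14814.56 |  |  | 1397040.54 | 668040.54
x_c = 1397040.54 / 14814.56 = 94.30 cm
y_c = 668040.54 / 14814.56 = 45.09 cm

x_c = 94.30 cm, y_c = 45.09 cm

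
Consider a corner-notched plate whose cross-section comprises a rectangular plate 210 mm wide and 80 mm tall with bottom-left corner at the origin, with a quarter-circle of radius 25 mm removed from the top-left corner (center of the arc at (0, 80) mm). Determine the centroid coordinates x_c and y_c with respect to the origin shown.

x_c = 107.84 mm, y_c = 39.12 mm

plate: A = 210 × 80 = 16800.00, centroid at (105.00, 40.00).
removed quarter-circle: A = −¼π·25² = -490.87, centroid at (10.61, 69.39).
ΣA = 16309.13 mm²
ΣAx_c = (16800.00)(105.00) + (-490.87)(10.61) = 1758791.67 mm³
ΣAy_c = (16800.00)(40.00) + (-490.87)(69.39) = 637938.43 mm³
x_c = 1758791.67 / 16309.13 = 107.84 mm
y_c = 637938.43 / 16309.13 = 39.12 mm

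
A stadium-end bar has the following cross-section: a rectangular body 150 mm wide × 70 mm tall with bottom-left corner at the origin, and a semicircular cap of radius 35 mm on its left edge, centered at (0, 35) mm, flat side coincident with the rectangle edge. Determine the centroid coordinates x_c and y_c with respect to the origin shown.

x_c = 61.08 mm, y_c = 35.00 mm

rectangular body: A = 150 × 70 = 10500.00, centroid at (75.00, 35.00).
semicircular end: A = ½π·35² = 1924.23, centroid at (-14.85, 35.00).
ΣA = 12424.23 mm²
ΣAx_c = (10500.00)(75.00) + (1924.23)(-14.85) = 758916.67 mm³
ΣAy_c = (10500.00)(35.00) + (1924.23)(35.00) = 434847.89 mm³
x_c = 758916.67 / 12424.23 = 61.08 mm
y_c = 434847.89 / 12424.23 = 35.00 mm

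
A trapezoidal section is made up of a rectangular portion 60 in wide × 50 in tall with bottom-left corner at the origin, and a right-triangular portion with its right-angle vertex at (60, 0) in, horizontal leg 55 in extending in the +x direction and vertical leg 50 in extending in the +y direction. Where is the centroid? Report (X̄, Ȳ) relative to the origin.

X̄ = 45.19 in, Ȳ = 22.38 in

rectangular portion: A = 60 × 50 = 3000.00, centroid at (30.00, 25.00).
triangular portion: A = ½·55·50 = 1375.00, centroid at (78.33, 16.67).
ΣA = 4375.00 in², ΣAX̄ = 197708.33 in³, ΣAȲ = 97916.67 in³.
X̄ = 197708.33/4375.00 = 45.19 in; Ȳ = 97916.67/4375.00 = 22.38 in.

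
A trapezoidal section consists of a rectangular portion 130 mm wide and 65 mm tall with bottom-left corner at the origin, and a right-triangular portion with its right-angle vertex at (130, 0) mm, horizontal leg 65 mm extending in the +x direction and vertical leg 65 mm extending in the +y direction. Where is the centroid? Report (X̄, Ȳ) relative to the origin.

X̄ = 82.33 mm, Ȳ = 30.33 mm

Part | A | x̄ᵢ | ȳᵢ | A·x̄ᵢ | A·ȳᵢ
rectangular portion | 8450.00 | 65.00 | 32.50 | 549250.00 | 274625.00
triangular portion | 2112.50 | 151.67 | 21.67 | 320395.83 | 45770.83
Σ | 10562.50 |  |  | 869645.83 | 320395.83
X̄ = 869645.83 / 10562.50 = 82.33 mm
Ȳ = 320395.83 / 10562.50 = 30.33 mm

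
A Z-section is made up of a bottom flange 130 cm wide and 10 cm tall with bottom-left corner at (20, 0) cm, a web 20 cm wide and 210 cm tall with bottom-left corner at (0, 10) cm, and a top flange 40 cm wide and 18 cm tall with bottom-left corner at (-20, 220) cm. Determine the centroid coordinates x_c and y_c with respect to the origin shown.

Part | A | x̄ᵢ | ȳᵢ | A·x̄ᵢ | A·ȳᵢ
bottom flange | 1300.00 | 85.00 | 5.00 | 110500.00 | 6500.00
web | 4200.00 | 10.00 | 115.00 | 42000.00 | 483000.00
top flange | 720.00 | 0.00 | 229.00 | 0.00 | 164880.00
Σ | 6220.00 |  |  | 152500.00 | 654380.00
x_c = 152500.00 / 6220.00 = 24.52 cm
y_c = 654380.00 / 6220.00 = 105.21 cm

x_c = 24.52 cm, y_c = 105.21 cm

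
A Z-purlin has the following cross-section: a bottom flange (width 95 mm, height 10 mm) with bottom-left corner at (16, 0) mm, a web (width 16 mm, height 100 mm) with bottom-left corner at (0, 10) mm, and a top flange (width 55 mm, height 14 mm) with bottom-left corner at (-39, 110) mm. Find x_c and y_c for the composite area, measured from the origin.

bottom flange: A = 95 × 10 = 950.00, centroid at (63.50, 5.00).
web: A = 16 × 100 = 1600.00, centroid at (8.00, 60.00).
top flange: A = 55 × 14 = 770.00, centroid at (-11.50, 117.00).
ΣA = 3320.00 mm²
ΣAx_c = (950.00)(63.50) + (1600.00)(8.00) + (770.00)(-11.50) = 64270.00 mm³
ΣAy_c = (950.00)(5.00) + (1600.00)(60.00) + (770.00)(117.00) = 190840.00 mm³
x_c = 64270.00 / 3320.00 = 19.36 mm
y_c = 190840.00 / 3320.00 = 57.48 mm

x_c = 19.36 mm, y_c = 57.48 mm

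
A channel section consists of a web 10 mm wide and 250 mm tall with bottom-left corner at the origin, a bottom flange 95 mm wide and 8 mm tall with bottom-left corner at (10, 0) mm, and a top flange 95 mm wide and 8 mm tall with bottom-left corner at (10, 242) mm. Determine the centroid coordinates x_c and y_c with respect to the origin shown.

x_c = 24.85 mm, y_c = 125.00 mm

web: A = 10 × 250 = 2500.00, centroid at (5.00, 125.00).
bottom flange: A = 95 × 8 = 760.00, centroid at (57.50, 4.00).
top flange: A = 95 × 8 = 760.00, centroid at (57.50, 246.00).
ΣA = 4020.00 mm², ΣAx_c = 99900.00 mm³, ΣAy_c = 502500.00 mm³.
x_c = 99900.00/4020.00 = 24.85 mm; y_c = 502500.00/4020.00 = 125.00 mm.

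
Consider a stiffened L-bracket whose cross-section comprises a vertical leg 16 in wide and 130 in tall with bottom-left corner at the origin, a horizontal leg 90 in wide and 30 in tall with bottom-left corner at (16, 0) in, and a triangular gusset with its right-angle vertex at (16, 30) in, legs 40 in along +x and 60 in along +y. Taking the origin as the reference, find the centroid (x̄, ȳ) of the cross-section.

x̄ = 36.21 in, ȳ = 39.41 in

vertical leg: A = 16 × 130 = 2080.00, centroid at (8.00, 65.00).
horizontal leg: A = 90 × 30 = 2700.00, centroid at (61.00, 15.00).
gusset: A = ½·40·60 = 1200.00, centroid at (29.33, 50.00).
ΣA = 5980.00 in²
ΣAx̄ = (2080.00)(8.00) + (2700.00)(61.00) + (1200.00)(29.33) = 216540.00 in³
ΣAȳ = (2080.00)(65.00) + (2700.00)(15.00) + (1200.00)(50.00) = 235700.00 in³
x̄ = 216540.00 / 5980.00 = 36.21 in
ȳ = 235700.00 / 5980.00 = 39.41 in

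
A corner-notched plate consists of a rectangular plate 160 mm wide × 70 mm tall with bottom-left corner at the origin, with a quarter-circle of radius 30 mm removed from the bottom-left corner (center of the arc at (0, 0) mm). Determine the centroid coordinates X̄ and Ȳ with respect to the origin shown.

X̄ = 84.53 mm, Ȳ = 36.50 mm

plate: A = 160 × 70 = 11200.00, centroid at (80.00, 35.00).
removed quarter-circle: A = −¼π·30² = -706.86, centroid at (12.73, 12.73).
ΣA = 10493.14 mm²
ΣAX̄ = (11200.00)(80.00) + (-706.86)(12.73) = 887000.00 mm³
ΣAȲ = (11200.00)(35.00) + (-706.86)(12.73) = 383000.00 mm³
X̄ = 887000.00 / 10493.14 = 84.53 mm
Ȳ = 383000.00 / 10493.14 = 36.50 mm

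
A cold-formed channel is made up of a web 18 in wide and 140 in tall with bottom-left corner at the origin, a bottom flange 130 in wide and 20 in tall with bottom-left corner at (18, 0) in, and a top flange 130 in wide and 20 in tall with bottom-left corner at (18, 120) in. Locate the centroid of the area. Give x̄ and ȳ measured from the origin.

x̄ = 58.84 in, ȳ = 70.00 in

Part | A | x̄ᵢ | ȳᵢ | A·x̄ᵢ | A·ȳᵢ
web | 2520.00 | 9.00 | 70.00 | 22680.00 | 176400.00
bottom flange | 2600.00 | 83.00 | 10.00 | 215800.00 | 26000.00
top flange | 2600.00 | 83.00 | 130.00 | 215800.00 | 338000.00
Σ | 7720.00 |  |  | 454280.00 | 540400.00
x̄ = 454280.00 / 7720.00 = 58.84 in
ȳ = 540400.00 / 7720.00 = 70.00 in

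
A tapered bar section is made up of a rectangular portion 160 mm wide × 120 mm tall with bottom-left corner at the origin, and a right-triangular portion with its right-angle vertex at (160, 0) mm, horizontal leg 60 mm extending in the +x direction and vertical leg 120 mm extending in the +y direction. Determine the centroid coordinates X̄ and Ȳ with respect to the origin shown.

X̄ = 95.79 mm, Ȳ = 56.84 mm

rectangular portion: A = 160 × 120 = 19200.00, centroid at (80.00, 60.00).
triangular portion: A = ½·60·120 = 3600.00, centroid at (180.00, 40.00).
ΣA = 22800.00 mm²
ΣAX̄ = (19200.00)(80.00) + (3600.00)(180.00) = 2184000.00 mm³
ΣAȲ = (19200.00)(60.00) + (3600.00)(40.00) = 1296000.00 mm³
X̄ = 2184000.00 / 22800.00 = 95.79 mm
Ȳ = 1296000.00 / 22800.00 = 56.84 mm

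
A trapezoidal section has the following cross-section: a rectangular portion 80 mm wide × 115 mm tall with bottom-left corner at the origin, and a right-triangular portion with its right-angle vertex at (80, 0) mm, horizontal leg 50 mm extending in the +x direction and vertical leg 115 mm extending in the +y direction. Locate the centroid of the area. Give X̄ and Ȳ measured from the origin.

Part | A | x̄ᵢ | ȳᵢ | A·x̄ᵢ | A·ȳᵢ
rectangular portion | 9200.00 | 40.00 | 57.50 | 368000.00 | 529000.00
triangular portion | 2875.00 | 96.67 | 38.33 | 277916.67 | 110208.33
Σ | 12075.00 |  |  | 645916.67 | 639208.33
X̄ = 645916.67 / 12075.00 = 53.49 mm
Ȳ = 639208.33 / 12075.00 = 52.94 mm

X̄ = 53.49 mm, Ȳ = 52.94 mm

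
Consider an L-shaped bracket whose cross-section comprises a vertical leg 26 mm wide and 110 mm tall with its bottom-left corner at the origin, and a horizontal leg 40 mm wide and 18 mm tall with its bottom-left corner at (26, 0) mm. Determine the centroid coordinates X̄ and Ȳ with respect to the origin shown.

X̄ = 19.64 mm, Ȳ = 45.75 mm

vertical leg: A = 26 × 110 = 2860.00, centroid at (13.00, 55.00).
horizontal leg: A = 40 × 18 = 720.00, centroid at (46.00, 9.00).
ΣA = 3580.00 mm²
ΣAX̄ = (2860.00)(13.00) + (720.00)(46.00) = 70300.00 mm³
ΣAȲ = (2860.00)(55.00) + (720.00)(9.00) = 163780.00 mm³
X̄ = 70300.00 / 3580.00 = 19.64 mm
Ȳ = 163780.00 / 3580.00 = 45.75 mm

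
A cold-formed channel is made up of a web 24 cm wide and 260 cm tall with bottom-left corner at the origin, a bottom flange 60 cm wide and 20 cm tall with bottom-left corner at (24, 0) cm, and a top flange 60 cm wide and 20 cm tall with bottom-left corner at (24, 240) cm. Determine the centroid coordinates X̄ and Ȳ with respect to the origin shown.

web: A = 24 × 260 = 6240.00, centroid at (12.00, 130.00).
bottom flange: A = 60 × 20 = 1200.00, centroid at (54.00, 10.00).
top flange: A = 60 × 20 = 1200.00, centroid at (54.00, 250.00).
ΣA = 8640.00 cm², ΣAX̄ = 204480.00 cm³, ΣAȲ = 1123200.00 cm³.
X̄ = 204480.00/8640.00 = 23.67 cm; Ȳ = 1123200.00/8640.00 = 130.00 cm.

X̄ = 23.67 cm, Ȳ = 130.00 cm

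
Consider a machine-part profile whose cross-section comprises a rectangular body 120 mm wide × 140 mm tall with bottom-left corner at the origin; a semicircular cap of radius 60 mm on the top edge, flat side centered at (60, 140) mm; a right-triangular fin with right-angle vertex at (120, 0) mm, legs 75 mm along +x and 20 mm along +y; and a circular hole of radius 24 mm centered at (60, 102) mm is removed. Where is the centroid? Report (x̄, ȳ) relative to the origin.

x̄ = 62.98 mm, ȳ = 90.31 mm

Part | A | x̄ᵢ | ȳᵢ | A·x̄ᵢ | A·ȳᵢ
rectangular body | 16800.00 | 60.00 | 70.00 | 1008000.00 | 1176000.00
semicircular top | 5654.87 | 60.00 | 165.46 | 339292.01 | 935681.35
triangular fin | 750.00 | 145.00 | 6.67 | 108750.00 | 5000.00
hole | -1809.56 | 60.00 | 102.00 | -108573.44 | -184574.85
Σ | 21395.31 |  |  | 1347468.56 | 1932106.50
x̄ = 1347468.56 / 21395.31 = 62.98 mm
ȳ = 1932106.50 / 21395.31 = 90.31 mm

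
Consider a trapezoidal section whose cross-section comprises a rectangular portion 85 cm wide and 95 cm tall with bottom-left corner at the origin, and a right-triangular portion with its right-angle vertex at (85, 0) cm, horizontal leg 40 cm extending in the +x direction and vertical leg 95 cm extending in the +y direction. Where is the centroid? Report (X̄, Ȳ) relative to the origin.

Part | A | x̄ᵢ | ȳᵢ | A·x̄ᵢ | A·ȳᵢ
rectangular portion | 8075.00 | 42.50 | 47.50 | 343187.50 | 383562.50
triangular portion | 1900.00 | 98.33 | 31.67 | 186833.33 | 60166.67
Σ | 9975.00 |  |  | 530020.83 | 443729.17
X̄ = 530020.83 / 9975.00 = 53.13 cm
Ȳ = 443729.17 / 9975.00 = 44.48 cm

X̄ = 53.13 cm, Ȳ = 44.48 cm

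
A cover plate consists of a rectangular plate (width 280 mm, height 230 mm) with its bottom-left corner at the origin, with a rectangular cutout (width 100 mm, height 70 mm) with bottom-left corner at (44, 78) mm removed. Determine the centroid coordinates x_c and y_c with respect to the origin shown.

x_c = 145.61 mm, y_c = 115.24 mm

Part | A | x̄ᵢ | ȳᵢ | A·x̄ᵢ | A·ȳᵢ
plate | 64400.00 | 140.00 | 115.00 | 9016000.00 | 7406000.00
hole | -7000.00 | 94.00 | 113.00 | -658000.00 | -791000.00
Σ | 57400.00 |  |  | 8358000.00 | 6615000.00
x_c = 8358000.00 / 57400.00 = 145.61 mm
y_c = 6615000.00 / 57400.00 = 115.24 mm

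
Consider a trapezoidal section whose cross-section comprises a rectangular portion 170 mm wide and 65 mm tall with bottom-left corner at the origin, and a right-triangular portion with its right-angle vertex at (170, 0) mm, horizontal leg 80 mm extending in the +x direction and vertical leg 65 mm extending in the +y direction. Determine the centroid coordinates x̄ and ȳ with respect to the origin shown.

x̄ = 106.27 mm, ȳ = 30.44 mm

rectangular portion: A = 170 × 65 = 11050.00, centroid at (85.00, 32.50).
triangular portion: A = ½·80·65 = 2600.00, centroid at (196.67, 21.67).
ΣA = 13650.00 mm², ΣAx̄ = 1450583.33 mm³, ΣAȳ = 415458.33 mm³.
x̄ = 1450583.33/13650.00 = 106.27 mm; ȳ = 415458.33/13650.00 = 30.44 mm.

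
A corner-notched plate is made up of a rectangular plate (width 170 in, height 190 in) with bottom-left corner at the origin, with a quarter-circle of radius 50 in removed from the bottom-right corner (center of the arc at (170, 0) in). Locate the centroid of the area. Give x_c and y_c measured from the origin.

plate: A = 170 × 190 = 32300.00, centroid at (85.00, 95.00).
removed quarter-circle: A = −¼π·50² = -1963.50, centroid at (148.78, 21.22).
ΣA = 30336.50 in², ΣAx_c = 2453372.45 in³, ΣAy_c = 3026833.33 in³.
x_c = 2453372.45/30336.50 = 80.87 in; y_c = 3026833.33/30336.50 = 99.78 in.

x_c = 80.87 in, y_c = 99.78 in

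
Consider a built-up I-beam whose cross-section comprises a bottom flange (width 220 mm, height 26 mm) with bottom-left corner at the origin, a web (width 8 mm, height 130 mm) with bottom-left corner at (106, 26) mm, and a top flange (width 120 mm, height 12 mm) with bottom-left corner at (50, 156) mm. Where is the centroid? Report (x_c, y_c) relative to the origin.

x_c = 110.00 mm, y_c = 49.06 mm

bottom flange: A = 220 × 26 = 5720.00, centroid at (110.00, 13.00).
web: A = 8 × 130 = 1040.00, centroid at (110.00, 91.00).
top flange: A = 120 × 12 = 1440.00, centroid at (110.00, 162.00).
ΣA = 8200.00 mm², ΣAx_c = 902000.00 mm³, ΣAy_c = 402280.00 mm³.
x_c = 902000.00/8200.00 = 110.00 mm; y_c = 402280.00/8200.00 = 49.06 mm.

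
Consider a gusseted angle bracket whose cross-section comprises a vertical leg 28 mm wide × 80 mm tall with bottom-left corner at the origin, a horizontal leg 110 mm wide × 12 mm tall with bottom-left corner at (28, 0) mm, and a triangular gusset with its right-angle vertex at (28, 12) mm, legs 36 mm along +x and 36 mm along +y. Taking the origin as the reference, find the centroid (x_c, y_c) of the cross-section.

vertical leg: A = 28 × 80 = 2240.00, centroid at (14.00, 40.00).
horizontal leg: A = 110 × 12 = 1320.00, centroid at (83.00, 6.00).
gusset: A = ½·36·36 = 648.00, centroid at (40.00, 24.00).
ΣA = 4208.00 mm²
ΣAx_c = (2240.00)(14.00) + (1320.00)(83.00) + (648.00)(40.00) = 166840.00 mm³
ΣAy_c = (2240.00)(40.00) + (1320.00)(6.00) + (648.00)(24.00) = 113072.00 mm³
x_c = 166840.00 / 4208.00 = 39.65 mm
y_c = 113072.00 / 4208.00 = 26.87 mm

x_c = 39.65 mm, y_c = 26.87 mm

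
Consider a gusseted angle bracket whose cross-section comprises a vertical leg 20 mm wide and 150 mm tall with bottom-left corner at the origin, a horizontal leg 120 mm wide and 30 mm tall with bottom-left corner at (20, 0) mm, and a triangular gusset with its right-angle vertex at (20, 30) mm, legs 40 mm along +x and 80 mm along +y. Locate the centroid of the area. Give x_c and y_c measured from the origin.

vertical leg: A = 20 × 150 = 3000.00, centroid at (10.00, 75.00).
horizontal leg: A = 120 × 30 = 3600.00, centroid at (80.00, 15.00).
gusset: A = ½·40·80 = 1600.00, centroid at (33.33, 56.67).
ΣA = 8200.00 mm²
ΣAx_c = (3000.00)(10.00) + (3600.00)(80.00) + (1600.00)(33.33) = 371333.33 mm³
ΣAy_c = (3000.00)(75.00) + (3600.00)(15.00) + (1600.00)(56.67) = 369666.67 mm³
x_c = 371333.33 / 8200.00 = 45.28 mm
y_c = 369666.67 / 8200.00 = 45.08 mm

x_c = 45.28 mm, y_c = 45.08 mm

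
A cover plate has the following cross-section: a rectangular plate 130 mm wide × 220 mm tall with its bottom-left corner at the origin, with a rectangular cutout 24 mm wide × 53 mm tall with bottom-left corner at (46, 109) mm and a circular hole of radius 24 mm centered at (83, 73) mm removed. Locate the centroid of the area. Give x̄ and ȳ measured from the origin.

plate: A = 130 × 220 = 28600.00, centroid at (65.00, 110.00).
hole 1: A = −(24 × 53) = -1272.00, centroid at (58.00, 135.50).
hole 2: A = −π·24² = -1809.56, centroid at (83.00, 73.00).
ΣA = 25518.44 mm²
ΣAx̄ = (28600.00)(65.00) + (-1272.00)(58.00) + (-1809.56)(83.00) = 1635030.74 mm³
ΣAȳ = (28600.00)(110.00) + (-1272.00)(135.50) + (-1809.56)(73.00) = 2841546.31 mm³
x̄ = 1635030.74 / 25518.44 = 64.07 mm
ȳ = 2841546.31 / 25518.44 = 111.35 mm

x̄ = 64.07 mm, ȳ = 111.35 mm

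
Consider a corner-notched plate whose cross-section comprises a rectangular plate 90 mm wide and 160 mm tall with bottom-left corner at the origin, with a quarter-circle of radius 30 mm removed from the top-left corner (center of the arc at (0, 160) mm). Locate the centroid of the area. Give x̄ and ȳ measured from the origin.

x̄ = 46.67 mm, ȳ = 76.53 mm

Part | A | x̄ᵢ | ȳᵢ | A·x̄ᵢ | A·ȳᵢ
plate | 14400.00 | 45.00 | 80.00 | 648000.00 | 1152000.00
removed quarter-circle | -706.86 | 12.73 | 147.27 | -9000.00 | -104097.34
Σ | 13693.14 |  |  | 639000.00 | 1047902.66
x̄ = 639000.00 / 13693.14 = 46.67 mm
ȳ = 1047902.66 / 13693.14 = 76.53 mm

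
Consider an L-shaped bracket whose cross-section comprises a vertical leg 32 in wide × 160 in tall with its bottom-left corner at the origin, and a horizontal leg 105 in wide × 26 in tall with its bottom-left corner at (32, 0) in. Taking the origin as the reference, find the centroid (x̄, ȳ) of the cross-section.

x̄ = 39.82 in, ȳ = 56.70 in

vertical leg: A = 32 × 160 = 5120.00, centroid at (16.00, 80.00).
horizontal leg: A = 105 × 26 = 2730.00, centroid at (84.50, 13.00).
ΣA = 7850.00 in²
ΣAx̄ = (5120.00)(16.00) + (2730.00)(84.50) = 312605.00 in³
ΣAȳ = (5120.00)(80.00) + (2730.00)(13.00) = 445090.00 in³
x̄ = 312605.00 / 7850.00 = 39.82 in
ȳ = 445090.00 / 7850.00 = 56.70 in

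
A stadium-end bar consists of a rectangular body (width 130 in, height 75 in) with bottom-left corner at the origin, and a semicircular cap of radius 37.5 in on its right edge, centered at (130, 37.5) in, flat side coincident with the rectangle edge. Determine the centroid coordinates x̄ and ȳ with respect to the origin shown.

x̄ = 79.95 in, ȳ = 37.50 in

rectangular body: A = 130 × 75 = 9750.00, centroid at (65.00, 37.50).
semicircular end: A = ½π·37.5² = 2208.93, centroid at (145.92, 37.50).
ΣA = 11958.93 in², ΣAx̄ = 956067.45 in³, ΣAȳ = 448459.96 in³.
x̄ = 956067.45/11958.93 = 79.95 in; ȳ = 448459.96/11958.93 = 37.50 in.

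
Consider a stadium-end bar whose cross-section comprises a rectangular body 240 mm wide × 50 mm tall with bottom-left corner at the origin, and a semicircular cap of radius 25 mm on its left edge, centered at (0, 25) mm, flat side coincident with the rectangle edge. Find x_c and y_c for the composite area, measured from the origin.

rectangular body: A = 240 × 50 = 12000.00, centroid at (120.00, 25.00).
semicircular end: A = ½π·25² = 981.75, centroid at (-10.61, 25.00).
ΣA = 12981.75 mm², ΣAx_c = 1429583.33 mm³, ΣAy_c = 324543.69 mm³.
x_c = 1429583.33/12981.75 = 110.12 mm; y_c = 324543.69/12981.75 = 25.00 mm.

x_c = 110.12 mm, y_c = 25.00 mm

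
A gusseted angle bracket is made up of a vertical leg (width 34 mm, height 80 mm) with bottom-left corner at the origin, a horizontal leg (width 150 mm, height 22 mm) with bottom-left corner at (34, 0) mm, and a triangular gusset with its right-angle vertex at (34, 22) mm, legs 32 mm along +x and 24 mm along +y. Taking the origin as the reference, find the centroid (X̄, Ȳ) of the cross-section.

X̄ = 66.07 mm, Ȳ = 24.46 mm

Part | A | x̄ᵢ | ȳᵢ | A·x̄ᵢ | A·ȳᵢ
vertical leg | 2720.00 | 17.00 | 40.00 | 46240.00 | 108800.00
horizontal leg | 3300.00 | 109.00 | 11.00 | 359700.00 | 36300.00
gusset | 384.00 | 44.67 | 30.00 | 17152.00 | 11520.00
Σ | 6404.00 |  |  | 423092.00 | 156620.00
X̄ = 423092.00 / 6404.00 = 66.07 mm
Ȳ = 156620.00 / 6404.00 = 24.46 mm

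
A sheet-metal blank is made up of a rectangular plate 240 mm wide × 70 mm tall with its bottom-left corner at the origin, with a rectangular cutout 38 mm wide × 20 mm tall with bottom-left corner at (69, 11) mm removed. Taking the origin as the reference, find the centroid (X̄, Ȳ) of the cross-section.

Part | A | x̄ᵢ | ȳᵢ | A·x̄ᵢ | A·ȳᵢ
plate | 16800.00 | 120.00 | 35.00 | 2016000.00 | 588000.00
hole | -760.00 | 88.00 | 21.00 | -66880.00 | -15960.00
Σ | 16040.00 |  |  | 1949120.00 | 572040.00
X̄ = 1949120.00 / 16040.00 = 121.52 mm
Ȳ = 572040.00 / 16040.00 = 35.66 mm

X̄ = 121.52 mm, Ȳ = 35.66 mm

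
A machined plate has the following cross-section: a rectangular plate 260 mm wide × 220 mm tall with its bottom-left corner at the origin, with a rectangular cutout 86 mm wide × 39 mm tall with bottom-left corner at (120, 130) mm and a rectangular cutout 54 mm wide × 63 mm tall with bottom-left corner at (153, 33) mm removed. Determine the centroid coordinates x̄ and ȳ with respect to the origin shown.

Part | A | x̄ᵢ | ȳᵢ | A·x̄ᵢ | A·ȳᵢ
plate | 57200.00 | 130.00 | 110.00 | 7436000.00 | 6292000.00
hole 1 | -3354.00 | 163.00 | 149.50 | -546702.00 | -501423.00
hole 2 | -3402.00 | 180.00 | 64.50 | -612360.00 | -219429.00
Σ | 50444.00 |  |  | 6276938.00 | 5571148.00
x̄ = 6276938.00 / 50444.00 = 124.43 mm
ȳ = 5571148.00 / 50444.00 = 110.44 mm

x̄ = 124.43 mm, ȳ = 110.44 mm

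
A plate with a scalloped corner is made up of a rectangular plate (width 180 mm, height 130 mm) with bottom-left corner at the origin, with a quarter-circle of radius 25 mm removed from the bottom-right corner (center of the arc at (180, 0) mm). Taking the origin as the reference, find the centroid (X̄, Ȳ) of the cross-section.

plate: A = 180 × 130 = 23400.00, centroid at (90.00, 65.00).
removed quarter-circle: A = −¼π·25² = -490.87, centroid at (169.39, 10.61).
ΣA = 22909.13 mm²
ΣAX̄ = (23400.00)(90.00) + (-490.87)(169.39) = 2022851.04 mm³
ΣAȲ = (23400.00)(65.00) + (-490.87)(10.61) = 1515791.67 mm³
X̄ = 2022851.04 / 22909.13 = 88.30 mm
Ȳ = 1515791.67 / 22909.13 = 66.17 mm

X̄ = 88.30 mm, Ȳ = 66.17 mm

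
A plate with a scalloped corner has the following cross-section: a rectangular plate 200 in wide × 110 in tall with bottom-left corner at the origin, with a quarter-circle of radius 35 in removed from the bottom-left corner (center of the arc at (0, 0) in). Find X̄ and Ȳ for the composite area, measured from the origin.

plate: A = 200 × 110 = 22000.00, centroid at (100.00, 55.00).
removed quarter-circle: A = −¼π·35² = -962.11, centroid at (14.85, 14.85).
ΣA = 21037.89 in²
ΣAX̄ = (22000.00)(100.00) + (-962.11)(14.85) = 2185708.33 in³
ΣAȲ = (22000.00)(55.00) + (-962.11)(14.85) = 1195708.33 in³
X̄ = 2185708.33 / 21037.89 = 103.89 in
Ȳ = 1195708.33 / 21037.89 = 56.84 in

X̄ = 103.89 in, Ȳ = 56.84 in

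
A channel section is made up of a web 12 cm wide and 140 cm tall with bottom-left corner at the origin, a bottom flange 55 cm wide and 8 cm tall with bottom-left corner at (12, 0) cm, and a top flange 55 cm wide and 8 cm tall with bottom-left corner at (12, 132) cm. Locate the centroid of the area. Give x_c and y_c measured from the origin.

Part | A | x̄ᵢ | ȳᵢ | A·x̄ᵢ | A·ȳᵢ
web | 1680.00 | 6.00 | 70.00 | 10080.00 | 117600.00
bottom flange | 440.00 | 39.50 | 4.00 | 17380.00 | 1760.00
top flange | 440.00 | 39.50 | 136.00 | 17380.00 | 59840.00
Σ | 2560.00 |  |  | 44840.00 | 179200.00
x_c = 44840.00 / 2560.00 = 17.52 cm
y_c = 179200.00 / 2560.00 = 70.00 cm

x_c = 17.52 cm, y_c = 70.00 cm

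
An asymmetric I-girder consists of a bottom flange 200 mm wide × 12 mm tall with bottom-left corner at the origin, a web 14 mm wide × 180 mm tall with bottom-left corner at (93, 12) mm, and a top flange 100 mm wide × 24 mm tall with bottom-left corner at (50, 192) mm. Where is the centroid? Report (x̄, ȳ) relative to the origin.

x̄ = 100.00 mm, ȳ = 103.97 mm

bottom flange: A = 200 × 12 = 2400.00, centroid at (100.00, 6.00).
web: A = 14 × 180 = 2520.00, centroid at (100.00, 102.00).
top flange: A = 100 × 24 = 2400.00, centroid at (100.00, 204.00).
ΣA = 7320.00 mm²
ΣAx̄ = (2400.00)(100.00) + (2520.00)(100.00) + (2400.00)(100.00) = 732000.00 mm³
ΣAȳ = (2400.00)(6.00) + (2520.00)(102.00) + (2400.00)(204.00) = 761040.00 mm³
x̄ = 732000.00 / 7320.00 = 100.00 mm
ȳ = 761040.00 / 7320.00 = 103.97 mm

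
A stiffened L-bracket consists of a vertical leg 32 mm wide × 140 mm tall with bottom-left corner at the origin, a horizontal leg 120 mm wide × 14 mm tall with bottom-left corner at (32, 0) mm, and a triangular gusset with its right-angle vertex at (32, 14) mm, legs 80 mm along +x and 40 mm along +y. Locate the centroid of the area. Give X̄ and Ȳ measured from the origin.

X̄ = 41.25 mm, Ȳ = 47.56 mm

vertical leg: A = 32 × 140 = 4480.00, centroid at (16.00, 70.00).
horizontal leg: A = 120 × 14 = 1680.00, centroid at (92.00, 7.00).
gusset: A = ½·80·40 = 1600.00, centroid at (58.67, 27.33).
ΣA = 7760.00 mm²
ΣAX̄ = (4480.00)(16.00) + (1680.00)(92.00) + (1600.00)(58.67) = 320106.67 mm³
ΣAȲ = (4480.00)(70.00) + (1680.00)(7.00) + (1600.00)(27.33) = 369093.33 mm³
X̄ = 320106.67 / 7760.00 = 41.25 mm
Ȳ = 369093.33 / 7760.00 = 47.56 mm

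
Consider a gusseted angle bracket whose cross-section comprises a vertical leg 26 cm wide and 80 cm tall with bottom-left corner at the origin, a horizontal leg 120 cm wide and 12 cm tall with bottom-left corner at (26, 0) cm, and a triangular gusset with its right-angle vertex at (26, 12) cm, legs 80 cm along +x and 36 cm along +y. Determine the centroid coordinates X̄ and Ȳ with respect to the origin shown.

vertical leg: A = 26 × 80 = 2080.00, centroid at (13.00, 40.00).
horizontal leg: A = 120 × 12 = 1440.00, centroid at (86.00, 6.00).
gusset: A = ½·80·36 = 1440.00, centroid at (52.67, 24.00).
ΣA = 4960.00 cm², ΣAX̄ = 226720.00 cm³, ΣAȲ = 126400.00 cm³.
X̄ = 226720.00/4960.00 = 45.71 cm; Ȳ = 126400.00/4960.00 = 25.48 cm.

X̄ = 45.71 cm, Ȳ = 25.48 cm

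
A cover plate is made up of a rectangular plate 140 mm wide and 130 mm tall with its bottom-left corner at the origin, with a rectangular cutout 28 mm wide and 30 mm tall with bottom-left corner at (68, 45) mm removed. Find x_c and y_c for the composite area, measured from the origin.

Part | A | x̄ᵢ | ȳᵢ | A·x̄ᵢ | A·ȳᵢ
plate | 18200.00 | 70.00 | 65.00 | 1274000.00 | 1183000.00
hole | -840.00 | 82.00 | 60.00 | -68880.00 | -50400.00
Σ | 17360.00 |  |  | 1205120.00 | 1132600.00
x_c = 1205120.00 / 17360.00 = 69.42 mm
y_c = 1132600.00 / 17360.00 = 65.24 mm

x_c = 69.42 mm, y_c = 65.24 mm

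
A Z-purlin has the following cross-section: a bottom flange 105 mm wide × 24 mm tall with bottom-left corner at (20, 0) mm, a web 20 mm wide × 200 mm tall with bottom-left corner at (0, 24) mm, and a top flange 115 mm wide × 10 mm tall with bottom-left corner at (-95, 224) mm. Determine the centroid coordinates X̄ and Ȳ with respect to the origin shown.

X̄ = 23.41 mm, Ȳ = 102.95 mm

bottom flange: A = 105 × 24 = 2520.00, centroid at (72.50, 12.00).
web: A = 20 × 200 = 4000.00, centroid at (10.00, 124.00).
top flange: A = 115 × 10 = 1150.00, centroid at (-37.50, 229.00).
ΣA = 7670.00 mm², ΣAX̄ = 179575.00 mm³, ΣAȲ = 789590.00 mm³.
X̄ = 179575.00/7670.00 = 23.41 mm; Ȳ = 789590.00/7670.00 = 102.95 mm.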